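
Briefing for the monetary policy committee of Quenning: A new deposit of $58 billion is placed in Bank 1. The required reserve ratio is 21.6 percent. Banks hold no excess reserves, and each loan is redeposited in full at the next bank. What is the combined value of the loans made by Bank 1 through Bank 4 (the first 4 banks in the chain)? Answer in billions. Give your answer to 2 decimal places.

Bank i lends (1 − rr)^i of the original deposit: Bank 1 lends 58·0.7840 = 45.4720, Bank 2 lends 58·0.7840² ≈ 35.6500, and so on.
Summing a geometric series: total = 58·[0.7840·(1 − 0.7840^4) / (1 − 0.7840)] ≈ 130.9842 billion.

$130.98 billion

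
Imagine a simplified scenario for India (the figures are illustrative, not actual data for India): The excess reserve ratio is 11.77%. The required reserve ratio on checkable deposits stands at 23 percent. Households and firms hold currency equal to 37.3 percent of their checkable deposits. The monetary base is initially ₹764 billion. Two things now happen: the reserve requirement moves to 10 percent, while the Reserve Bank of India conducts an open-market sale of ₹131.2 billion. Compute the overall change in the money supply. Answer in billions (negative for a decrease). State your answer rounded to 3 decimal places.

Before: m₁ = (1 + 0.373) / (0.23 + 0.1177 + 0.373) ≈ 1.9050923, MB₁ = 764, so M₁ = 1.9050923 × 764 ≈ 1455.4905 billion.
After: m₂ = (1 + 0.373) / (0.1 + 0.1177 + 0.373) ≈ 2.3243609, MB₂ = 764 − 131.2 = 632.8, so M₂ = 2.3243609 × 632.8 ≈ 1470.8556 billion.
ΔM = M₂ − M₁ = 1470.8556 − 1455.4905 = 15.3651 billion.

₹15.365 billion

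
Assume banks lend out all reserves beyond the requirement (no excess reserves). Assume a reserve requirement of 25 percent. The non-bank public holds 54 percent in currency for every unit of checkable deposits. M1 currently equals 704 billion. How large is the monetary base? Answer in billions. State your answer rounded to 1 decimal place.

361.1 billion

The money multiplier is m = (1 + c) / (rr + c) = (1 + 0.54) / (0.25 + 0.54) ≈ 1.94937.
MB = M / m = 704 / 1.94937 ≈ 361.1423 billion.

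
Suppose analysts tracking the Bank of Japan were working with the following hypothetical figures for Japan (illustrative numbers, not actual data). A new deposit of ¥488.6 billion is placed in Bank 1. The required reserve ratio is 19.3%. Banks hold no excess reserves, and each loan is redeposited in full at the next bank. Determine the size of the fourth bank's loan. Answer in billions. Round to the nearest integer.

Each bank lends a fraction (1 − rr) = 0.8070 of the deposit it receives, so Bank 4 receives 488.6·0.8070^3 and lends 488.6·0.8070^4 ≈ 207.2276 billion.

¥207 billion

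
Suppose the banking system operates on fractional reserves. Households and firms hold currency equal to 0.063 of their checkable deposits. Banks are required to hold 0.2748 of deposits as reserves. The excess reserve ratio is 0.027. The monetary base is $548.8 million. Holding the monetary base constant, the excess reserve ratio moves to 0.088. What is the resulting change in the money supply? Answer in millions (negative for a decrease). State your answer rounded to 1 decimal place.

Initially m₁ = (1 + 0.063) / (0.2748 + 0.027 + 0.063) ≈ 2.91393, so M₁ = 2.91393 × 548.8 ≈ 1599.1648 million.
After the change m₂ = (1 + 0.063) / (0.2748 + 0.088 + 0.063) ≈ 2.49648, so M₂ = 2.49648 × 548.8 ≈ 1370.0682 million.
ΔM = M₂ − M₁ = 1370.0682 − 1599.1648 = -229.0966 million.

-229.1 million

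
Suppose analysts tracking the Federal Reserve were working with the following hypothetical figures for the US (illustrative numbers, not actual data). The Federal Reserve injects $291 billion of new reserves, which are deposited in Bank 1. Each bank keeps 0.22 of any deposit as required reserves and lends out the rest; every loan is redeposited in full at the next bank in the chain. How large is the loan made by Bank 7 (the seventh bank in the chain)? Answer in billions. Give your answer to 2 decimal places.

$51.12 billion

Each bank lends a fraction (1 − rr) = 0.7800 of the deposit it receives, so Bank 7 receives 291·0.7800^6 and lends 291·0.7800^7 ≈ 51.1158 billion.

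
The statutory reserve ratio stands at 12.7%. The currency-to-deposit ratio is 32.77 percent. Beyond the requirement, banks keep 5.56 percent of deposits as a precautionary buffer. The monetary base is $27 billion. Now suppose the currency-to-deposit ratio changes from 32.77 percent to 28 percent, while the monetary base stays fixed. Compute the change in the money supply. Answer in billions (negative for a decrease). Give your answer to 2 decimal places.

$4.46 billion

Initially m₁ = (1 + 0.3277) / (0.127 + 0.0556 + 0.3277) ≈ 2.60180, so M₁ = 2.60180 × 27 = 70.2486 billion.
After the change m₂ = (1 + 0.28) / (0.127 + 0.0556 + 0.28) ≈ 2.76697, so M₂ = 2.76697 × 27 ≈ 74.7082 billion.
ΔM = M₂ − M₁ = 74.7082 − 70.2486 = 4.4596 billion.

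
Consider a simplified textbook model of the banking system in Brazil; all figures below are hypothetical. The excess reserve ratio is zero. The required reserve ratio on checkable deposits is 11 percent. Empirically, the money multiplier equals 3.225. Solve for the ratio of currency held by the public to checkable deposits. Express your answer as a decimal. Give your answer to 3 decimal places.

0.290

Using m = 3.225. From m = (1 + c)/(c + rr + e), rearranging gives 1 + c = m·(c + rr + e), so c·(1 − m) = m·(rr + e) − 1.
Hence c = [m·(rr + e) − 1]/(1 − m) = [3.225 × (0.11 + 0) − 1] / (1 − 3.225) = 0.290000.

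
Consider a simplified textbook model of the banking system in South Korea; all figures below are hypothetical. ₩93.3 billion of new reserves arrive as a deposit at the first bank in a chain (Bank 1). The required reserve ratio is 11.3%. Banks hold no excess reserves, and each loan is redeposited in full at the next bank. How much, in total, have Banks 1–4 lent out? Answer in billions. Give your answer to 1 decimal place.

Bank i lends (1 − rr)^i of the original deposit: Bank 1 lends 93.3·0.8870 = 82.7571, Bank 2 lends 93.3·0.8870² ≈ 73.4055, and so on.
Summing a geometric series: total = 93.3·[0.8870·(1 − 0.8870^4) / (1 − 0.8870)] ≈ 279.0266 billion.

₩279.0 billion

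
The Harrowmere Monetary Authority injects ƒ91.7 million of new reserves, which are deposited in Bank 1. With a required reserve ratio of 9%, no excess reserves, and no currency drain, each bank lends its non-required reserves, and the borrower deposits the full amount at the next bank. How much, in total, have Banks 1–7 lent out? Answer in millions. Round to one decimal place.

Bank i lends (1 − rr)^i of the original deposit: Bank 1 lends 91.7·0.9100 = 83.4470, Bank 2 lends 91.7·0.9100² ≈ 75.9368, and so on.
Summing a geometric series: total = 91.7·[0.9100·(1 − 0.9100^7) / (1 − 0.9100)] ≈ 448.0538 million.

ƒ448.1 million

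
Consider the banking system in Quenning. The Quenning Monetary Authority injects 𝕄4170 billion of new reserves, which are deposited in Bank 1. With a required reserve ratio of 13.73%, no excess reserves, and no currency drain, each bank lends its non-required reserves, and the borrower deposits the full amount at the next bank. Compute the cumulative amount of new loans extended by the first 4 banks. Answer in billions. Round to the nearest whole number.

𝕄11688 billion

Bank i lends (1 − rr)^i of the original deposit: Bank 1 lends 4170·0.8627 = 3597.4590, Bank 2 lends 4170·0.8627² ≈ 3103.5279, and so on.
Summing a geometric series: total = 4170·[0.8627·(1 − 0.8627^4) / (1 − 0.8627)] ≈ 11688.2050 billion.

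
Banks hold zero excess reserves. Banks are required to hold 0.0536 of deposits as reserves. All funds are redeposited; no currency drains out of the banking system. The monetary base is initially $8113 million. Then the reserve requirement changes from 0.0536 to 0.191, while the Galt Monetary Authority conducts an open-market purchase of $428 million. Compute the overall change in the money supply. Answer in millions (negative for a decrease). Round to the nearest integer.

-106645 million

Before: m₁ = 1 / (0.0536) ≈ 18.65672, MB₁ = 8113, so M₁ = 18.65672 × 8113 ≈ 151361.9694 million.
After: m₂ = 1 / (0.191) ≈ 5.23560, MB₂ = 8113 + 428 = 8541, so M₂ = 5.23560 × 8541 = 44717.2596 million.
ΔM = M₂ − M₁ = 44717.2596 − 151361.9694 = -106644.7098 million.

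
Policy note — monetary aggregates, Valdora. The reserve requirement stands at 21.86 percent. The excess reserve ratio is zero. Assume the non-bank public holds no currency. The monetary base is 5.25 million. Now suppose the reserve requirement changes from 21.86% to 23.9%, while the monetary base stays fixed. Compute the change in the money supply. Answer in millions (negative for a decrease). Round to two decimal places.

-2.05 million

Initially m₁ = 1 / (0.2186) ≈ 4.5746, so M₁ = 4.5746 × 5.25 ≈ 24.0167 million.
After the change m₂ = 1 / (0.239) ≈ 4.1841, so M₂ = 4.1841 × 5.25 ≈ 21.9665 million.
ΔM = M₂ − M₁ = 21.9665 − 24.0167 = -2.0502 million.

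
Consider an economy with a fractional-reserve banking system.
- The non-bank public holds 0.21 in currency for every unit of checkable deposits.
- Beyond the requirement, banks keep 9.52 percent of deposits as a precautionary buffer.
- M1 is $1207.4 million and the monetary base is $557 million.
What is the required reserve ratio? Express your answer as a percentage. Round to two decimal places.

25.30%

Using m = M/MB = 1207.4/557 ≈ 2.167684. Since m = (1 + c)/(c + rr + e), the denominator satisfies c + rr + e = (1 + c)/m = (1 + 0.21) / 2.167684 ≈ 0.558199.
With c = 0.21 and e = 0.0952, the required reserve ratio is 0.558199 − 0.21 − 0.0952 = 0.252999.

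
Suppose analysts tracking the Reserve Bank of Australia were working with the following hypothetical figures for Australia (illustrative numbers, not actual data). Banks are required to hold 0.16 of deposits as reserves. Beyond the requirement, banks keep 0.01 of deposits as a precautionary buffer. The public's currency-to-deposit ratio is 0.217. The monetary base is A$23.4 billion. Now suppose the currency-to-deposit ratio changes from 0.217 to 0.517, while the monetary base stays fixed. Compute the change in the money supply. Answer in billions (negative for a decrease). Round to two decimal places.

-21.92 billion

Initially m₁ = (1 + 0.217) / (0.16 + 0.01 + 0.217) ≈ 3.14470, so M₁ = 3.14470 × 23.4 ≈ 73.586 billion.
After the change m₂ = (1 + 0.517) / (0.16 + 0.01 + 0.517) ≈ 2.20815, so M₂ = 2.20815 × 23.4 ≈ 51.6707 billion.
ΔM = M₂ − M₁ = 51.6707 − 73.586 = -21.9153 billion.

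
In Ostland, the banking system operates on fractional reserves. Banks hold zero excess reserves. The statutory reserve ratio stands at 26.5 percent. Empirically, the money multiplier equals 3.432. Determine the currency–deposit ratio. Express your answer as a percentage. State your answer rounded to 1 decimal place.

Using m = 3.432. From m = (1 + c)/(c + rr + e), rearranging gives 1 + c = m·(c + rr + e), so c·(1 − m) = m·(rr + e) − 1.
Hence c = [m·(rr + e) − 1]/(1 − m) = [3.432 × (0.265 + 0) − 1] / (1 − 3.432) ≈ 0.037220.

3.7%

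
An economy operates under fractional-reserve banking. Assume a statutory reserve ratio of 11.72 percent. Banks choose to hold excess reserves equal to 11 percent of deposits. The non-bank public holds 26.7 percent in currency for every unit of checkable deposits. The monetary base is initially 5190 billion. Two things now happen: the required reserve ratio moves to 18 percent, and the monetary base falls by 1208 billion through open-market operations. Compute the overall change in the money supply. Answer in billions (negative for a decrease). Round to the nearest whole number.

Before: m₁ = (1 + 0.267) / (0.1172 + 0.11 + 0.267) ≈ 2.56374, MB₁ = 5190, so M₁ = 2.56374 × 5190 = 13305.8106 billion.
After: m₂ = (1 + 0.267) / (0.18 + 0.11 + 0.267) ≈ 2.27469, MB₂ = 5190 − 1208 = 3982, so M₂ = 2.27469 × 3982 ≈ 9057.8156 billion.
ΔM = M₂ − M₁ = 9057.8156 − 13305.8106 = -4247.995 billion.

-4248 billion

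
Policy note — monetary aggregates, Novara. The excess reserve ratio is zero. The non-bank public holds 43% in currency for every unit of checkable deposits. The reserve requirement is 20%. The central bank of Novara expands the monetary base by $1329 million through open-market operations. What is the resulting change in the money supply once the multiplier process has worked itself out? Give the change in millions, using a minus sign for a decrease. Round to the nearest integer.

The money multiplier is m = (1 + c) / (rr + c) = (1 + 0.43) / (0.2 + 0.43) ≈ 2.26984.
The purchase adds 1329 million of base, so ΔM = m × ΔMB = 2.26984 × (+1329) ≈ 3016.6174 million.

$3017 million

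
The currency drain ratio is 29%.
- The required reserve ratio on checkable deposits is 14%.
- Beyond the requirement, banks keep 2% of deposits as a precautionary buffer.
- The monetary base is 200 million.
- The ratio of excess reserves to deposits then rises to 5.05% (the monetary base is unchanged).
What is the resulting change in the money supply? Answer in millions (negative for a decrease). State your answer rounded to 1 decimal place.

-36.4 million

Initially m₁ = (1 + 0.29) / (0.14 + 0.02 + 0.29) ≈ 2.86667, so M₁ = 2.86667 × 200 = 573.334 million.
After the change m₂ = (1 + 0.29) / (0.14 + 0.0505 + 0.29) ≈ 2.68470, so M₂ = 2.68470 × 200 = 536.94 million.
ΔM = M₂ − M₁ = 536.94 − 573.334 = -36.394 million.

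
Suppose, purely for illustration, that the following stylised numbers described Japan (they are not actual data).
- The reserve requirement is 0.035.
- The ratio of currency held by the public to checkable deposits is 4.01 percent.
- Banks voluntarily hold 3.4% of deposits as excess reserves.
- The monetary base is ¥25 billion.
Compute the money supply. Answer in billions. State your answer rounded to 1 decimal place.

¥238.3 billion

The money multiplier is m = (1 + c) / (rr + e + c) = (1 + 0.0401) / (0.035 + 0.034 + 0.0401) ≈ 9.5335.
So M = m × MB = 9.5335 × 25 = 238.3375 billion.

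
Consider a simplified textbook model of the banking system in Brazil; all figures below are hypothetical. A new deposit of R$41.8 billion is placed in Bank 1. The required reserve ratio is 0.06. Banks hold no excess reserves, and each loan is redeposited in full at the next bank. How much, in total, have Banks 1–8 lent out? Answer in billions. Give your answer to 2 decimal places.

R$255.68 billion

Bank i lends (1 − rr)^i of the original deposit: Bank 1 lends 41.8·0.9400 = 39.2920, Bank 2 lends 41.8·0.9400² ≈ 36.9345, and so on.
Summing a geometric series: total = 41.8·[0.9400·(1 − 0.9400^8) / (1 − 0.9400)] ≈ 255.6803 billion.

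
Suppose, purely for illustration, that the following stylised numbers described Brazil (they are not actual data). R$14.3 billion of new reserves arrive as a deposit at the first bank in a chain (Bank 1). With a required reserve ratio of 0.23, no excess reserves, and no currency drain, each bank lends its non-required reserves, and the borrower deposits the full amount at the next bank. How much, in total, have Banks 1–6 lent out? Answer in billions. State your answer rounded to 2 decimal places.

Bank i lends (1 − rr)^i of the original deposit: Bank 1 lends 14.3·0.7700 = 11.0110, Bank 2 lends 14.3·0.7700² ≈ 8.4785, and so on.
Summing a geometric series: total = 14.3·[0.7700·(1 − 0.7700^6) / (1 − 0.7700)] ≈ 37.8959 billion.

R$37.90 billion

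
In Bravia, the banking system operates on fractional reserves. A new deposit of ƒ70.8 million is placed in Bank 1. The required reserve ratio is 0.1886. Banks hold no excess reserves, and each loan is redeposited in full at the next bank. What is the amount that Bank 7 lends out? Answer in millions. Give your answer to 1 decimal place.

ƒ16.4 million

Each bank lends a fraction (1 − rr) = 0.8114 of the deposit it receives, so Bank 7 receives 70.8·0.8114^6 and lends 70.8·0.8114^7 ≈ 16.3937 million.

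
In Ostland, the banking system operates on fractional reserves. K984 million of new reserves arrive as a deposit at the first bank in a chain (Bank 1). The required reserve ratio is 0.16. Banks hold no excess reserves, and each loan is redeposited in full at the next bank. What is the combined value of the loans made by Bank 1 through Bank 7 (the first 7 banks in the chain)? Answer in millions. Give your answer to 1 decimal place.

Bank i lends (1 − rr)^i of the original deposit: Bank 1 lends 984·0.8400 = 826.5600, Bank 2 lends 984·0.8400² = 694.3104, and so on.
Summing a geometric series: total = 984·[0.8400·(1 − 0.8400^7) / (1 − 0.8400)] ≈ 3641.5633 million.

K3641.6 million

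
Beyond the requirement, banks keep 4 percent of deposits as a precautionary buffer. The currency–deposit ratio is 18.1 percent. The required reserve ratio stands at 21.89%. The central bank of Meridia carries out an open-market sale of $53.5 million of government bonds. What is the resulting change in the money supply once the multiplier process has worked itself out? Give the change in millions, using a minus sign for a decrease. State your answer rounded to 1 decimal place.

-143.6 million

The money multiplier is m = (1 + c) / (rr + e + c) = (1 + 0.181) / (0.2189 + 0.04 + 0.181) ≈ 2.6847.
The sale removes 53.5 million of base, so ΔM = m × ΔMB = 2.6847 × (−53.5) ≈ -143.6315 million.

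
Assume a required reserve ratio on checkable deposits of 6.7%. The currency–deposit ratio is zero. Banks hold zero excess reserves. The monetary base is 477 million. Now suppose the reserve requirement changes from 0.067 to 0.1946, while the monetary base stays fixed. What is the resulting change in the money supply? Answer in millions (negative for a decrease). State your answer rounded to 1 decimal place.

-4668.2 million

Initially m₁ = 1 / (0.067) ≈ 14.92537, so M₁ = 14.92537 × 477 ≈ 7119.4015 million.
After the change m₂ = 1 / (0.1946) ≈ 5.13875, so M₂ = 5.13875 × 477 ≈ 2451.1838 million.
ΔM = M₂ − M₁ = 2451.1838 − 7119.4015 = -4668.2177 million.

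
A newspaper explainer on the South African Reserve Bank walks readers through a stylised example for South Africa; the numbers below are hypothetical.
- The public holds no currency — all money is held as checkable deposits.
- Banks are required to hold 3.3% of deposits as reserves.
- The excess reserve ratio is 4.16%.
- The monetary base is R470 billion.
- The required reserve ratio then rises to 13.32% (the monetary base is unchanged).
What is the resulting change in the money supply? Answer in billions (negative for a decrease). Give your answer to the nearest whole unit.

Initially m₁ = 1 / (0.033 + 0.0416) ≈ 13.4048, so M₁ = 13.4048 × 470 = 6300.256 billion.
After the change m₂ = 1 / (0.1332 + 0.0416) ≈ 5.7208, so M₂ = 5.7208 × 470 = 2688.776 billion.
ΔM = M₂ − M₁ = 2688.776 − 6300.256 = -3611.48 billion.

-3611 billion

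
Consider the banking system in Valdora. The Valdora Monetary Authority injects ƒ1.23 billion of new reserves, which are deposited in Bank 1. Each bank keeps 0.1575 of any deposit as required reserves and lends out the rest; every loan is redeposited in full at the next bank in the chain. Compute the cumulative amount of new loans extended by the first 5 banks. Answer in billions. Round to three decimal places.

ƒ3.787 billion

Bank i lends (1 − rr)^i of the original deposit: Bank 1 lends 1.23·0.8425 ≈ 1.0363, Bank 2 lends 1.23·0.8425² ≈ 0.8731, and so on.
Summing a geometric series: total = 1.23·[0.8425·(1 − 0.8425^5) / (1 − 0.8425)] ≈ 3.7867 billion.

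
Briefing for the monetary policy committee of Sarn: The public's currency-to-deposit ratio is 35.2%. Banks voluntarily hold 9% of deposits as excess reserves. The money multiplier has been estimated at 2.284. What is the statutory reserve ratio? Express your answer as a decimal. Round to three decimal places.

Using m = 2.284. Since m = (1 + c)/(c + rr + e), the denominator satisfies c + rr + e = (1 + c)/m = (1 + 0.352) / 2.284 ≈ 0.591944.
With c = 0.352 and e = 0.09, the statutory reserve ratio is 0.591944 − 0.352 − 0.09 = 0.149944.

0.150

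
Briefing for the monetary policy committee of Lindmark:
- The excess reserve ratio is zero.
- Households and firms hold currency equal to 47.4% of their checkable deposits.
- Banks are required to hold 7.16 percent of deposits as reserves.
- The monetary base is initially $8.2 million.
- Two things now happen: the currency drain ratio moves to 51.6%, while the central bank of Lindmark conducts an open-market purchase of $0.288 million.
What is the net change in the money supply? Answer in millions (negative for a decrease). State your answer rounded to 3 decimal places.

Before: m₁ = (1 + 0.474) / (0.0716 + 0.474) ≈ 2.70161, MB₁ = 8.2, so M₁ = 2.70161 × 8.2 ≈ 22.1532 million.
After: m₂ = (1 + 0.516) / (0.0716 + 0.516) ≈ 2.57999, MB₂ = 8.2 + 0.288 = 8.488, so M₂ = 2.57999 × 8.488 ≈ 21.899 million.
ΔM = M₂ − M₁ = 21.899 − 22.1532 = -0.2542 million.

-0.254 million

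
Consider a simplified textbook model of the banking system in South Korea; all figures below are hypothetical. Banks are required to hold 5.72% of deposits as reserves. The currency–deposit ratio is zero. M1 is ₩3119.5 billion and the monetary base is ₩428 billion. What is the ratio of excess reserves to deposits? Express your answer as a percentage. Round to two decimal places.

8.00%

Using m = M/MB = 3119.5/428 ≈ 7.288551. Since m = (1 + c)/(c + rr + e), the denominator satisfies c + rr + e = (1 + c)/m = (1 + 0) / 7.288551 ≈ 0.137201.
With c = 0 and rr = 0.0572, the ratio of excess reserves to deposits is 0.137201 − 0 − 0.0572 = 0.080001.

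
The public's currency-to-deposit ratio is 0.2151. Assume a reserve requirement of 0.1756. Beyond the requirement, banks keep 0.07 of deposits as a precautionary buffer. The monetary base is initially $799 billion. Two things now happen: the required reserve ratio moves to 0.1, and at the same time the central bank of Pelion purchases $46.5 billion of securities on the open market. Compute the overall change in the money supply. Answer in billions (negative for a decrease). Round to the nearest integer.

$560 billion

Before: m₁ = (1 + 0.2151) / (0.1756 + 0.07 + 0.2151) ≈ 2.6375, MB₁ = 799, so M₁ = 2.6375 × 799 = 2107.3625 billion.
After: m₂ = (1 + 0.2151) / (0.1 + 0.07 + 0.2151) ≈ 3.1553, MB₂ = 799 + 46.5 = 845.5, so M₂ = 3.1553 × 845.5 ≈ 2667.8061 billion.
ΔM = M₂ − M₁ = 2667.8061 − 2107.3625 = 560.4436 billion.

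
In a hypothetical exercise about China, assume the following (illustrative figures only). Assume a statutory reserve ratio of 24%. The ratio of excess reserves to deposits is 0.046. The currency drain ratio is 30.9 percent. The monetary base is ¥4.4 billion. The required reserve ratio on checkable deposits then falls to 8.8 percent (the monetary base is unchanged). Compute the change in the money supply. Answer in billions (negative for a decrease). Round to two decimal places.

Initially m₁ = (1 + 0.309) / (0.24 + 0.046 + 0.309) = 2.2, so M₁ = 2.2 × 4.4 = 9.68 billion.
After the change m₂ = (1 + 0.309) / (0.088 + 0.046 + 0.309) ≈ 2.9549, so M₂ = 2.9549 × 4.4 ≈ 13.0016 billion.
ΔM = M₂ − M₁ = 13.0016 − 9.68 = 3.3216 billion.

¥3.32 billion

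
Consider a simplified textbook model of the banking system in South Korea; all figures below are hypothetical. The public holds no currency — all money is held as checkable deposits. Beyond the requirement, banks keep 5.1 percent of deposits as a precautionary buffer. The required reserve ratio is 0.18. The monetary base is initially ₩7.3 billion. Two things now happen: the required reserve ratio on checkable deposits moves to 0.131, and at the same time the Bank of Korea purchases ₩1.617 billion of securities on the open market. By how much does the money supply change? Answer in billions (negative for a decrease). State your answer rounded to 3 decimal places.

Before: m₁ = 1 / (0.18 + 0.051) ≈ 4.32900, MB₁ = 7.3, so M₁ = 4.32900 × 7.3 = 31.6017 billion.
After: m₂ = 1 / (0.131 + 0.051) ≈ 5.49451, MB₂ = 7.3 + 1.617 = 8.917, so M₂ = 5.49451 × 8.917 ≈ 48.9945 billion.
ΔM = M₂ − M₁ = 48.9945 − 31.6017 = 17.3928 billion.

₩17.393 billion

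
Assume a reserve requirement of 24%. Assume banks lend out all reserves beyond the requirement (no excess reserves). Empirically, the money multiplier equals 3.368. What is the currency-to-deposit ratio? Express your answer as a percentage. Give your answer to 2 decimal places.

Using m = 3.368. From m = (1 + c)/(c + rr + e), rearranging gives 1 + c = m·(c + rr + e), so c·(1 − m) = m·(rr + e) − 1.
Hence c = [m·(rr + e) − 1]/(1 − m) = [3.368 × (0.24 + 0) − 1] / (1 − 3.368) ≈ 0.080946.

8.09%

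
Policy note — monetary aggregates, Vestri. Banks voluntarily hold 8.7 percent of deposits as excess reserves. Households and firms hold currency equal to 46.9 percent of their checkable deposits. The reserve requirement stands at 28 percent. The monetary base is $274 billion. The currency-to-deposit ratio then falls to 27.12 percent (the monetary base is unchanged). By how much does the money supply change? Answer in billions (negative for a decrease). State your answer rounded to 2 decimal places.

Initially m₁ = (1 + 0.469) / (0.28 + 0.087 + 0.469) ≈ 1.757177, so M₁ = 1.757177 × 274 ≈ 481.4665 billion.
After the change m₂ = (1 + 0.2712) / (0.28 + 0.087 + 0.2712) ≈ 1.991852, so M₂ = 1.991852 × 274 ≈ 545.7674 billion.
ΔM = M₂ − M₁ = 545.7674 − 481.4665 = 64.3009 billion.

$64.30 billion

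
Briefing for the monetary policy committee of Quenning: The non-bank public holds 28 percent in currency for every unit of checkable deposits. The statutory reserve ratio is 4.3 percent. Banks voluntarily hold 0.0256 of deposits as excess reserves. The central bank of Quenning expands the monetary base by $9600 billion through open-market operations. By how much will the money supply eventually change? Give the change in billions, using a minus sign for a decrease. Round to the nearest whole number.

The money multiplier is m = (1 + c) / (rr + e + c) = (1 + 0.28) / (0.043 + 0.0256 + 0.28) ≈ 3.67183.
The purchase adds 9600 billion of base, so ΔM = m × ΔMB = 3.67183 × (+9600) = 35249.568 billion.

$35250 billion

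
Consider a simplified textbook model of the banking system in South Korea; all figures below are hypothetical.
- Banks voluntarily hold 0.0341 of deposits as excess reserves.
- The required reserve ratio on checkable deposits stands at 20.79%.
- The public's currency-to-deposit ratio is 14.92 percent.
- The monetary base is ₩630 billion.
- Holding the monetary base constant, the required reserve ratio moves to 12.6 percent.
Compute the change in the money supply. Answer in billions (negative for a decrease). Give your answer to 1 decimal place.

Initially m₁ = (1 + 0.1492) / (0.2079 + 0.0341 + 0.1492) ≈ 2.93763, so M₁ = 2.93763 × 630 = 1850.7069 billion.
After the change m₂ = (1 + 0.1492) / (0.126 + 0.0341 + 0.1492) ≈ 3.71549, so M₂ = 3.71549 × 630 = 2340.7587 billion.
ΔM = M₂ − M₁ = 2340.7587 − 1850.7069 = 490.0518 billion.

₩490.1 billion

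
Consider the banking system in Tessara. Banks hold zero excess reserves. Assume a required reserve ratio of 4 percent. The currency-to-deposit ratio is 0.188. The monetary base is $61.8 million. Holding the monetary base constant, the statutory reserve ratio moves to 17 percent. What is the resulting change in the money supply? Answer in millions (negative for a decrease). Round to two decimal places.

Initially m₁ = (1 + 0.188) / (0.04 + 0.188) ≈ 5.21053, so M₁ = 5.21053 × 61.8 ≈ 322.0108 million.
After the change m₂ = (1 + 0.188) / (0.17 + 0.188) ≈ 3.31844, so M₂ = 3.31844 × 61.8 ≈ 205.0796 million.
ΔM = M₂ − M₁ = 205.0796 − 322.0108 = -116.9312 million.

-116.93 million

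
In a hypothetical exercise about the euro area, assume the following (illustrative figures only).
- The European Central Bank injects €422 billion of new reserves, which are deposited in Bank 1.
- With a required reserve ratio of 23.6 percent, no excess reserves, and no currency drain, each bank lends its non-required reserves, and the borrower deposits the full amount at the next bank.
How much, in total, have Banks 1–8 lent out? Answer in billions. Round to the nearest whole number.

€1208 billion

Bank i lends (1 − rr)^i of the original deposit: Bank 1 lends 422·0.7640 = 322.4080, Bank 2 lends 422·0.7640² ≈ 246.3197, and so on.
Summing a geometric series: total = 422·[0.7640·(1 − 0.7640^8) / (1 − 0.7640)] ≈ 1207.5584 billion.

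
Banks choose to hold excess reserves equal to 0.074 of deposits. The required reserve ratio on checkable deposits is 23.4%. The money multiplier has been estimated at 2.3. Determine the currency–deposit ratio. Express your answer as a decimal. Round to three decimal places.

0.224

Using m = 2.3. From m = (1 + c)/(c + rr + e), rearranging gives 1 + c = m·(c + rr + e), so c·(1 − m) = m·(rr + e) − 1.
Hence c = [m·(rr + e) − 1]/(1 − m) = [2.3 × (0.234 + 0.074) − 1] / (1 − 2.3) ≈ 0.224308.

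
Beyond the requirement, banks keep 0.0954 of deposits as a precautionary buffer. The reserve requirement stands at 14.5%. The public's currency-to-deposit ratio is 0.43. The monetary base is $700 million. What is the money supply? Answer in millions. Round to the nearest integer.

$1493 million

The money multiplier is m = (1 + c) / (rr + e + c) = (1 + 0.43) / (0.145 + 0.0954 + 0.43) ≈ 2.1331.
So M = m × MB = 2.1331 × 700 = 1493.17 million.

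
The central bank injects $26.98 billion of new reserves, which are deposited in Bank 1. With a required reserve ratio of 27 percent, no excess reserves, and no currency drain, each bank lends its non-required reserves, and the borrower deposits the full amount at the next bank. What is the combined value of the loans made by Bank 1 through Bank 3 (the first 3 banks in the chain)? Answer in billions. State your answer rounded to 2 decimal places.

$44.57 billion

Bank i lends (1 − rr)^i of the original deposit: Bank 1 lends 26.98·0.7300 = 19.6954, Bank 2 lends 26.98·0.7300² ≈ 14.3776, and so on.
Summing a geometric series: total = 26.98·[0.7300·(1 − 0.7300^3) / (1 − 0.7300)] ≈ 44.5687 billion.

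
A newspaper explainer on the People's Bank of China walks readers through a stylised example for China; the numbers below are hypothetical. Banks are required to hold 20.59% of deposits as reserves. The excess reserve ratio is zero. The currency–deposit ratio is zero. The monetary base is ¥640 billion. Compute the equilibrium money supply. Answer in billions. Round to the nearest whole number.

¥3108 billion

With no currency drain or excess reserves, the money multiplier is m = 1/rr = 1/0.2059 ≈ 4.8567.
Money supply M = m × MB = 4.8567 × 640 = 3108.288 billion.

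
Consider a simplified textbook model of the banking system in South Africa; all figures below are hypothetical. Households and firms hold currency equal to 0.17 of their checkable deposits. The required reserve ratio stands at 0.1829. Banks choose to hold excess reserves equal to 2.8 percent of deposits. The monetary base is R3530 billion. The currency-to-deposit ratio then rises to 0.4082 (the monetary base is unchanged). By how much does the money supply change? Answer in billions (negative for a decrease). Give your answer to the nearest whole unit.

Initially m₁ = (1 + 0.17) / (0.1829 + 0.028 + 0.17) ≈ 3.07167, so M₁ = 3.07167 × 3530 = 10842.9951 billion.
After the change m₂ = (1 + 0.4082) / (0.1829 + 0.028 + 0.4082) ≈ 2.27459, so M₂ = 2.27459 × 3530 = 8029.3027 billion.
ΔM = M₂ − M₁ = 8029.3027 − 10842.9951 = -2813.6924 billion.

-2814 billion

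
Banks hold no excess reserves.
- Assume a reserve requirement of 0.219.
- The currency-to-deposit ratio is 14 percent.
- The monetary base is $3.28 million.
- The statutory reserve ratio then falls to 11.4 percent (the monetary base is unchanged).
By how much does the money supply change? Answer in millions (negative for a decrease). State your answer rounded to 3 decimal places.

$4.306 million

Initially m₁ = (1 + 0.14) / (0.219 + 0.14) ≈ 3.17549, so M₁ = 3.17549 × 3.28 ≈ 10.4156 million.
After the change m₂ = (1 + 0.14) / (0.114 + 0.14) ≈ 4.48819, so M₂ = 4.48819 × 3.28 ≈ 14.7213 million.
ΔM = M₂ − M₁ = 14.7213 − 10.4156 = 4.3057 million.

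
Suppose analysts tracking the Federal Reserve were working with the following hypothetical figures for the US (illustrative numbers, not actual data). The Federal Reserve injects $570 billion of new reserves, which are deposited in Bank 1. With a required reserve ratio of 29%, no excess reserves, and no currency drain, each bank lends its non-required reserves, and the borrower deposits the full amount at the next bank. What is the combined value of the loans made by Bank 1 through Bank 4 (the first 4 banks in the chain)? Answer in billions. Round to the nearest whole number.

$1041 billion

Bank i lends (1 − rr)^i of the original deposit: Bank 1 lends 570·0.7100 = 404.7000, Bank 2 lends 570·0.7100² = 287.3370, and so on.
Summing a geometric series: total = 570·[0.7100·(1 − 0.7100^4) / (1 − 0.7100)] ≈ 1040.8929 billion.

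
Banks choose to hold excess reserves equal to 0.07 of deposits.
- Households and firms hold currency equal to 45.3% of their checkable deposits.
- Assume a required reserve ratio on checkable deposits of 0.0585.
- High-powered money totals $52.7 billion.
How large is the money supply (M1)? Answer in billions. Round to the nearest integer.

The money multiplier is m = (1 + c) / (rr + e + c) = (1 + 0.453) / (0.0585 + 0.07 + 0.453) ≈ 2.4987.
So M = m × MB = 2.4987 × 52.7 ≈ 131.6815 billion.

$132 billion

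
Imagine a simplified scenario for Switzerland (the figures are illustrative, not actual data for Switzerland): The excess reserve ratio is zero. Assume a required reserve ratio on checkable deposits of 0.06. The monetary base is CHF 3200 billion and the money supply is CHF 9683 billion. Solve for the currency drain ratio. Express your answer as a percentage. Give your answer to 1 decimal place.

Using m = M/MB = 9683/3200 ≈ 3.025937. From m = (1 + c)/(c + rr + e), rearranging gives 1 + c = m·(c + rr + e), so c·(1 − m) = m·(rr + e) − 1.
Hence c = [m·(rr + e) − 1]/(1 − m) = [3.025937 × (0.06 + 0) − 1] / (1 − 3.025937) ≈ 0.403983.

40.4%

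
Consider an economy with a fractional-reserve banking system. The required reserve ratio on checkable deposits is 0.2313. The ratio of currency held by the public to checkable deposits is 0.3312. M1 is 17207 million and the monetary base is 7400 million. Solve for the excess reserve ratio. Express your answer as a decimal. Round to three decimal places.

Using m = M/MB = 17207/7400 ≈ 2.325270. Since m = (1 + c)/(c + rr + e), the denominator satisfies c + rr + e = (1 + c)/m = (1 + 0.3312) / 2.325270 ≈ 0.572493.
With c = 0.3312 and rr = 0.2313, the excess reserve ratio is 0.572493 − 0.3312 − 0.2313 = 0.009993.

0.010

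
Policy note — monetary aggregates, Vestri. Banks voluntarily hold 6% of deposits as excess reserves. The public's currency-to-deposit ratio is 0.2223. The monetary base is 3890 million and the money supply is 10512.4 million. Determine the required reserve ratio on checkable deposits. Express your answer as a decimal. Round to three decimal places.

0.170

Using m = M/MB = 10512.4/3890 ≈ 2.702416. Since m = (1 + c)/(c + rr + e), the denominator satisfies c + rr + e = (1 + c)/m = (1 + 0.2223) / 2.702416 ≈ 0.452299.
With c = 0.2223 and e = 0.06, the required reserve ratio on checkable deposits is 0.452299 − 0.2223 − 0.06 = 0.169999.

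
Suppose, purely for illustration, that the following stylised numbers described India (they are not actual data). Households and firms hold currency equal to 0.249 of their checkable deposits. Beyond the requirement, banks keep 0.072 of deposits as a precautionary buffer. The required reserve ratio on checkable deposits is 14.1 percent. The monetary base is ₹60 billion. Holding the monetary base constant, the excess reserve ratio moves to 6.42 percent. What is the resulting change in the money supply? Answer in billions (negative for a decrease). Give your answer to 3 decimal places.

Initially m₁ = (1 + 0.249) / (0.141 + 0.072 + 0.249) ≈ 2.703463, so M₁ = 2.703463 × 60 ≈ 162.2078 billion.
After the change m₂ = (1 + 0.249) / (0.141 + 0.0642 + 0.249) ≈ 2.749890, so M₂ = 2.749890 × 60 = 164.9934 billion.
ΔM = M₂ − M₁ = 164.9934 − 162.2078 = 2.7856 billion.

₹2.786 billion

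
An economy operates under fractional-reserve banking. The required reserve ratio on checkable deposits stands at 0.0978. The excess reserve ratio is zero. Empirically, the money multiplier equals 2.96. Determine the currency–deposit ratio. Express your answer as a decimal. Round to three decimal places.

0.363

Using m = 2.96. From m = (1 + c)/(c + rr + e), rearranging gives 1 + c = m·(c + rr + e), so c·(1 − m) = m·(rr + e) − 1.
Hence c = [m·(rr + e) − 1]/(1 − m) = [2.96 × (0.0978 + 0) − 1] / (1 − 2.96) ≈ 0.362506.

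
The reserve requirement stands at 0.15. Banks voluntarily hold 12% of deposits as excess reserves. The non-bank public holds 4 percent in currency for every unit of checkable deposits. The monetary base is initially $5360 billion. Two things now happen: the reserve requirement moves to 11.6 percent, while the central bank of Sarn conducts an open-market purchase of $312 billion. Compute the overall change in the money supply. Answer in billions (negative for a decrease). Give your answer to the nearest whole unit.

$3391 billion

Before: m₁ = (1 + 0.04) / (0.15 + 0.12 + 0.04) ≈ 3.35484, MB₁ = 5360, so M₁ = 3.35484 × 5360 = 17981.9424 billion.
After: m₂ = (1 + 0.04) / (0.116 + 0.12 + 0.04) ≈ 3.76812, MB₂ = 5360 + 312 = 5672, so M₂ = 3.76812 × 5672 ≈ 21372.7766 billion.
ΔM = M₂ − M₁ = 21372.7766 − 17981.9424 = 3390.8342 billion.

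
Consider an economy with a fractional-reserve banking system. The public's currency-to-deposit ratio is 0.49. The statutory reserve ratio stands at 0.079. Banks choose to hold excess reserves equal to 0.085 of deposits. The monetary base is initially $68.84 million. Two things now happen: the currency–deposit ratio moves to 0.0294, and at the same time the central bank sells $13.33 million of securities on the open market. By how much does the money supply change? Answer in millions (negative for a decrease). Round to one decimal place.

Before: m₁ = (1 + 0.49) / (0.079 + 0.085 + 0.49) ≈ 2.2783, MB₁ = 68.84, so M₁ = 2.2783 × 68.84 ≈ 156.8382 million.
After: m₂ = (1 + 0.0294) / (0.079 + 0.085 + 0.0294) ≈ 5.3226, MB₂ = 68.84 − 13.33 = 55.51, so M₂ = 5.3226 × 55.51 ≈ 295.4575 million.
ΔM = M₂ − M₁ = 295.4575 − 156.8382 = 138.6193 million.

$138.6 million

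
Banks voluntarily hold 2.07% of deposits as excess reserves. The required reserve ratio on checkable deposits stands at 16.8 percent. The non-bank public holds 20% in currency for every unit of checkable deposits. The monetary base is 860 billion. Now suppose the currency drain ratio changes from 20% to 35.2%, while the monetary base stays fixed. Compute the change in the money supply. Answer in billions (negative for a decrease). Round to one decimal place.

-504.6 billion

Initially m₁ = (1 + 0.2) / (0.168 + 0.0207 + 0.2) ≈ 3.08721, so M₁ = 3.08721 × 860 = 2655.0006 billion.
After the change m₂ = (1 + 0.352) / (0.168 + 0.0207 + 0.352) ≈ 2.50046, so M₂ = 2.50046 × 860 = 2150.3956 billion.
ΔM = M₂ − M₁ = 2150.3956 − 2655.0006 = -504.605 billion.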